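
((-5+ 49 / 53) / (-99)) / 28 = 6 / 4081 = 0.00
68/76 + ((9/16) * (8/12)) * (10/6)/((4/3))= 829/608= 1.36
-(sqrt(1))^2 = -1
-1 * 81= -81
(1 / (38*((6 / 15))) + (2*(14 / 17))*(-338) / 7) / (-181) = 102667 / 233852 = 0.44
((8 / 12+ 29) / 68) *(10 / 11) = 445 / 1122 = 0.40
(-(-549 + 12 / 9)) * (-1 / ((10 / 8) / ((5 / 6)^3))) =-41075 / 162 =-253.55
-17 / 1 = -17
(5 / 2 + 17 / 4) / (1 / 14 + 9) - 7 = -1589 / 254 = -6.26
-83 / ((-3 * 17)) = 83 / 51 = 1.63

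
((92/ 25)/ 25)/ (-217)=-92/ 135625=-0.00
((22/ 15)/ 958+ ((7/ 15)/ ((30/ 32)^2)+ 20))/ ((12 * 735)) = 33193343/ 14258632500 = 0.00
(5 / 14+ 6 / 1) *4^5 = 45568 / 7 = 6509.71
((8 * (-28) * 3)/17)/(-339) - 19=-36275/1921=-18.88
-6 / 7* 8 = -48 / 7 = -6.86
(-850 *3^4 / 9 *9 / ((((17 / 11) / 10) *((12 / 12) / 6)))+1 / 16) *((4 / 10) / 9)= -42767999 / 360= -118800.00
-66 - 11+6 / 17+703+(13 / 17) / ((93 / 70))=991174 / 1581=626.93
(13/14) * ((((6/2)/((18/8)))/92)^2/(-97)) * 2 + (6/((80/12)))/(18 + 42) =9695557/646543800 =0.01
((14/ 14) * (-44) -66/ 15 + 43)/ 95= -27/ 475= -0.06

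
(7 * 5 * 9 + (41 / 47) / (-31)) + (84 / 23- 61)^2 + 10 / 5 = 2779138789 / 770753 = 3605.75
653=653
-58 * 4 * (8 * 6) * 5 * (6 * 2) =-668160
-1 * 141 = -141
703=703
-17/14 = -1.21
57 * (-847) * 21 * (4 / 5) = -4055436 / 5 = -811087.20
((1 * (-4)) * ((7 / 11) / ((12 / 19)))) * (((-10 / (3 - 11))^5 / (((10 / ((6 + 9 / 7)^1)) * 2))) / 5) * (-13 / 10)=104975 / 90112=1.16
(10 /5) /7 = 2 /7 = 0.29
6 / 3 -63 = -61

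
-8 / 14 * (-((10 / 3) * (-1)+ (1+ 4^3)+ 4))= 788 / 21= 37.52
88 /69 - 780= -53732 /69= -778.72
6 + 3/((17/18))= 156/17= 9.18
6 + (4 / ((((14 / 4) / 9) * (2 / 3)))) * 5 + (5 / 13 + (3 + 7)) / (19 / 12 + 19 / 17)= 4361646 / 50141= 86.99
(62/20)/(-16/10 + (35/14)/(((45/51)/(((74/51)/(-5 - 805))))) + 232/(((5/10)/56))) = 22599/189411659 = 0.00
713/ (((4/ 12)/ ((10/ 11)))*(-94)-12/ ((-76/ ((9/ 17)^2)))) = -58726245/ 2835202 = -20.71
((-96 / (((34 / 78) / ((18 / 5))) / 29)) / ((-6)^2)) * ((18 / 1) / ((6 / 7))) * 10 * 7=-15960672 / 17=-938863.06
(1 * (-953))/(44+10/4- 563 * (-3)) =-1906/3471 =-0.55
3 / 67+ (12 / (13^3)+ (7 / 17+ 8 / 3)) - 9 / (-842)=19843945037 / 6321019458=3.14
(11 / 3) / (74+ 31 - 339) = -11 / 702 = -0.02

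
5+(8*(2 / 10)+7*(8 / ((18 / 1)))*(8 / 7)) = 457 / 45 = 10.16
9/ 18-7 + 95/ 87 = -941/ 174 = -5.41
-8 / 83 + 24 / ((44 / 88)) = 47.90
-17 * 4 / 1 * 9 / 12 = -51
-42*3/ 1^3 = -126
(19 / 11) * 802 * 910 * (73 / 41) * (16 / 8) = 2024520680 / 451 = 4488959.38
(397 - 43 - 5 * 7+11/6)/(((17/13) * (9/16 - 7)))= -200200/5253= -38.11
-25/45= -5/9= -0.56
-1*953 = -953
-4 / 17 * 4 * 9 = -144 / 17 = -8.47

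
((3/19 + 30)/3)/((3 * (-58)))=-191/3306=-0.06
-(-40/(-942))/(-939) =0.00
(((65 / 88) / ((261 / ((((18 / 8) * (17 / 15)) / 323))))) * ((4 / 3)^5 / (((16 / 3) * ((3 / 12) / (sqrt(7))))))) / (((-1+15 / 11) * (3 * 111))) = 26 * sqrt(7) / 44586369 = 0.00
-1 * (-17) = 17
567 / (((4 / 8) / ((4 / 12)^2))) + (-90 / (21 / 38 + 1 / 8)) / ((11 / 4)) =88038 / 1133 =77.70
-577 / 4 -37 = -725 / 4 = -181.25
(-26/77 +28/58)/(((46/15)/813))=1975590/51359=38.47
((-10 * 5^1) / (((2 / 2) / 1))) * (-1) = 50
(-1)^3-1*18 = -19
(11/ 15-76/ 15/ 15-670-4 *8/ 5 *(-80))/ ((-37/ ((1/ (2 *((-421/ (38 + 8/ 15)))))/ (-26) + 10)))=58233664129/ 1366881750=42.60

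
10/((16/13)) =65/8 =8.12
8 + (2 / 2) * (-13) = -5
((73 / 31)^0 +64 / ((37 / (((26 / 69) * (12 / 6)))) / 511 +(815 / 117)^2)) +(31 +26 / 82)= 1875902926109 / 55774932569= 33.63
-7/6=-1.17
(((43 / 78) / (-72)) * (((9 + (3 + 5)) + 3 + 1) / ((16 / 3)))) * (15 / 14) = -215 / 6656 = -0.03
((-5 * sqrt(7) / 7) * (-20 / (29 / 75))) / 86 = 3750 * sqrt(7) / 8729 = 1.14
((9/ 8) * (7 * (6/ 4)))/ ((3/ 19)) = 1197/ 16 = 74.81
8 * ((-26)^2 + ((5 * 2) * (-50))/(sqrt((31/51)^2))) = -36352/31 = -1172.65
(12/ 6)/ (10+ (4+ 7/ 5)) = 10/ 77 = 0.13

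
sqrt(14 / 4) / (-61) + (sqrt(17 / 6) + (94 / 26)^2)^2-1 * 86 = 131.66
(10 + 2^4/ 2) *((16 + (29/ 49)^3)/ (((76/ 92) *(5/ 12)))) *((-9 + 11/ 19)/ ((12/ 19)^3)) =-3333039204/ 117649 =-28330.37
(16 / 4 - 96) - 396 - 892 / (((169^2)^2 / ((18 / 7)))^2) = -15911441958788196647000 / 32605413849975812209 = -488.00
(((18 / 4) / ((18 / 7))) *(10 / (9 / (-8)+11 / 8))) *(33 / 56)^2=5445 / 224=24.31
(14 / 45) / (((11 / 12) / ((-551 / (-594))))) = 15428 / 49005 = 0.31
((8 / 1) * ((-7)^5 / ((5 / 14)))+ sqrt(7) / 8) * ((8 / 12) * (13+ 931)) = -3553940992 / 15+ 236 * sqrt(7) / 3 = -236929191.33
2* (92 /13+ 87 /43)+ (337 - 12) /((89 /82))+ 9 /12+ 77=78683905 /199004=395.39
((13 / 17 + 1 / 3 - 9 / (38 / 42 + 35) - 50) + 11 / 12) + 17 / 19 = -23059151 / 487084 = -47.34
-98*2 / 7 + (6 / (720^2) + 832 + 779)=136771201 / 86400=1583.00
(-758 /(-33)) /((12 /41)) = 15539 /198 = 78.48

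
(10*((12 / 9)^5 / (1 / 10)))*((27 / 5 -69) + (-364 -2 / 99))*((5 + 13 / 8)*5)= -143598284800 / 24057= -5969085.29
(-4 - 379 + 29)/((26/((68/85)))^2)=-0.34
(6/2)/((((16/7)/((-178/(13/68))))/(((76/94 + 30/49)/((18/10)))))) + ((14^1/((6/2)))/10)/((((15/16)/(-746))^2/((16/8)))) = 8516781269788/14434875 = 590014.20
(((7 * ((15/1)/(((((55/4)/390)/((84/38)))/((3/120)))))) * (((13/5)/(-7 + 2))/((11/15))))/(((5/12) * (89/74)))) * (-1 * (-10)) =-2382543072/1023055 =-2328.85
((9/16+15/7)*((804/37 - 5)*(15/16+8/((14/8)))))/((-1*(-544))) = 115722669/252485632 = 0.46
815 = 815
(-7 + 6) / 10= -1 / 10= -0.10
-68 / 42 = -34 / 21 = -1.62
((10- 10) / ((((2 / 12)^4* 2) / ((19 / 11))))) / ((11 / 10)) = 0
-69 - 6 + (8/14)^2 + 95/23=-79502/1127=-70.54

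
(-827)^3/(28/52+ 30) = -7352920679/397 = -18521210.78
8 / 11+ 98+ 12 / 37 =40314 / 407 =99.05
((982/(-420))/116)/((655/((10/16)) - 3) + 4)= -491/25553640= -0.00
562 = 562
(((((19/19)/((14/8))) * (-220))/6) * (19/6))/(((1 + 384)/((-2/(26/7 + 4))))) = 76/1701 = 0.04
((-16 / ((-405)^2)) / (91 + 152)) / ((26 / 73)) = -584 / 518154975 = -0.00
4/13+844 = 10976/13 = 844.31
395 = 395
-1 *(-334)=334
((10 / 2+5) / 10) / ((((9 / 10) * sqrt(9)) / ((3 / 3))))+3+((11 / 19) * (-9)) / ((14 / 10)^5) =20706178 / 8621991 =2.40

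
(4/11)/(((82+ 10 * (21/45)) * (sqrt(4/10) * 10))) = 3 * sqrt(10)/14300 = 0.00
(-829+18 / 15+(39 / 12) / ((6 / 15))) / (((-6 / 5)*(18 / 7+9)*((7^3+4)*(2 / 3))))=25501 / 99936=0.26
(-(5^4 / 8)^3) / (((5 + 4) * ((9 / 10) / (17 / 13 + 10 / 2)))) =-50048828125 / 134784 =-371326.18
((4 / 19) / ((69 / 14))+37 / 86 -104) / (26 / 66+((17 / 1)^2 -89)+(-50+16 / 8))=-128394871 / 188999878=-0.68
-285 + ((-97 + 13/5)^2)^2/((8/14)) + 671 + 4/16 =347429940217/2500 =138971976.09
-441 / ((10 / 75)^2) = -99225 / 4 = -24806.25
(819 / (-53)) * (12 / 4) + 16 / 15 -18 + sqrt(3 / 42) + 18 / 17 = -841079 / 13515 + sqrt(14) / 14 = -61.97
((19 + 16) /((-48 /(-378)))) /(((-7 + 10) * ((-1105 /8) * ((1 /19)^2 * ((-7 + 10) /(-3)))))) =53067 /221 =240.12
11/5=2.20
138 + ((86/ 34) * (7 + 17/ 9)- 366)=-31444/ 153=-205.52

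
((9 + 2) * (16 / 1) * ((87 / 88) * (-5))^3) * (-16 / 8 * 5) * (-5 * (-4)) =2057821875 / 484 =4251698.09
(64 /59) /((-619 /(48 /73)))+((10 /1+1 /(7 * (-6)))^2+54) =722001639953 /4702882212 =153.52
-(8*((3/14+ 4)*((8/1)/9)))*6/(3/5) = -18880/63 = -299.68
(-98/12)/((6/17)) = -833/36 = -23.14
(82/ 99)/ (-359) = -82/ 35541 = -0.00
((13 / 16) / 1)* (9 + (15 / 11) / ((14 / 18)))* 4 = 2691 / 77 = 34.95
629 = 629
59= 59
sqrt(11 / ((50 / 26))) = sqrt(143) / 5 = 2.39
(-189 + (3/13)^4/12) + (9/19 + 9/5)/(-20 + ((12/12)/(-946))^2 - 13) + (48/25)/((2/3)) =-298384625432261961/1602592877159300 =-186.19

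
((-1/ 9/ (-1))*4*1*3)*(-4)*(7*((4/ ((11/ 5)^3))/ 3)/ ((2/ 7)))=-196000/ 11979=-16.36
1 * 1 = 1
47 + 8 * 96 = 815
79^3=493039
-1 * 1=-1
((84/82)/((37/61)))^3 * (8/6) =22422091104/3491055413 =6.42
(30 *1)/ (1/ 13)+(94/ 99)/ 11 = 424804/ 1089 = 390.09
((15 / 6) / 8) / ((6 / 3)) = 5 / 32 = 0.16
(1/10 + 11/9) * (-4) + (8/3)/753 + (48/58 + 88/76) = -20536868/6223545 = -3.30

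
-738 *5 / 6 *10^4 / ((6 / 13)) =-13325000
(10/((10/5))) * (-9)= -45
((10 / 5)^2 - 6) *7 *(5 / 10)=-7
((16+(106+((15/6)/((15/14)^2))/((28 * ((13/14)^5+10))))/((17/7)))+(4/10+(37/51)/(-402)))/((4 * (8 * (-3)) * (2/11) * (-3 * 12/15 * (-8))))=-389306669725369/2172707492032512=-0.18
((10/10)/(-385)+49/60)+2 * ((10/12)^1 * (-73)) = -186113/1540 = -120.85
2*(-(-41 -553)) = 1188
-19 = -19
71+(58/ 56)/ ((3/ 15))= 2133/ 28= 76.18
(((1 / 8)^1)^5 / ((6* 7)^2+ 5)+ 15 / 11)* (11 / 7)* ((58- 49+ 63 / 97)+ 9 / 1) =1572923493819 / 39359315968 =39.96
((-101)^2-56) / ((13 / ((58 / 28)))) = 294205 / 182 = 1616.51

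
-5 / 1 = -5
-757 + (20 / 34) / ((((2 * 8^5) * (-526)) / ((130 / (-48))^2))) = -127762371203717 / 168774598656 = -757.00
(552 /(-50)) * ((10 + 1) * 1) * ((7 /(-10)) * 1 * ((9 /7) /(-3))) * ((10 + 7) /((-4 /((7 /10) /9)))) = 30107 /2500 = 12.04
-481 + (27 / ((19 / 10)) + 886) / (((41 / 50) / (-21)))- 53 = -18375186 / 779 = -23588.17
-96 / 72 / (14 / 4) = -8 / 21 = -0.38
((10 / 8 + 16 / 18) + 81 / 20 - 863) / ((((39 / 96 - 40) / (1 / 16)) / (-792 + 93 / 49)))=-199028653 / 186249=-1068.62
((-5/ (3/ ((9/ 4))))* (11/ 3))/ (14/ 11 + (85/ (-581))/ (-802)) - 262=-3559740677/ 13048806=-272.80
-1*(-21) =21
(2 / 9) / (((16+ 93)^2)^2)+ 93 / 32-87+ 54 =-1223417781323 / 40653550368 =-30.09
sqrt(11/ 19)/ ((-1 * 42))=-sqrt(209)/ 798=-0.02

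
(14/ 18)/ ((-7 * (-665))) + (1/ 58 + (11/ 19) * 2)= 407983/ 347130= 1.18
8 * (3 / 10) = 12 / 5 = 2.40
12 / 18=2 / 3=0.67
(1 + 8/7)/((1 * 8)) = 15/56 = 0.27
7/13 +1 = 20/13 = 1.54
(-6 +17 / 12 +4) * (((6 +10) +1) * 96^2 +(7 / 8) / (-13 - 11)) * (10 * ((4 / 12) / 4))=-1052835595 / 13824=-76159.98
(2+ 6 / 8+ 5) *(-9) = -279 / 4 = -69.75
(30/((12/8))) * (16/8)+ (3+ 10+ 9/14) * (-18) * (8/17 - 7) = 195569/119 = 1643.44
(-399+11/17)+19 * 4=-5480/17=-322.35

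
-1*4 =-4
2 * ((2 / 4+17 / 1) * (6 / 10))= 21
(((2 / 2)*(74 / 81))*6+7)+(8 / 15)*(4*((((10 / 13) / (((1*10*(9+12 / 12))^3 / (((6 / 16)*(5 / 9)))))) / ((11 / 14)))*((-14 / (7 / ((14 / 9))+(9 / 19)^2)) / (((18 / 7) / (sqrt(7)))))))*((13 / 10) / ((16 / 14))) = 337 / 27 -866761*sqrt(7) / 1519600500000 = 12.48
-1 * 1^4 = -1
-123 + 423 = 300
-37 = -37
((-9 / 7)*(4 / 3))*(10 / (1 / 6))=-720 / 7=-102.86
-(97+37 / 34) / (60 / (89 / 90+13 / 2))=-224779 / 18360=-12.24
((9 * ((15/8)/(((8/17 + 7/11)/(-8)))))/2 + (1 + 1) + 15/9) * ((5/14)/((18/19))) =-751355/34776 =-21.61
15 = 15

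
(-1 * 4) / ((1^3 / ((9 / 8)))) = -9 / 2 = -4.50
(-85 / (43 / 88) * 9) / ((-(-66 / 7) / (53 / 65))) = -75684 / 559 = -135.39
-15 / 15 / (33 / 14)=-14 / 33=-0.42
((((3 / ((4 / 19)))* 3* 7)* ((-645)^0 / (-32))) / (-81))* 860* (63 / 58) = 200165 / 1856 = 107.85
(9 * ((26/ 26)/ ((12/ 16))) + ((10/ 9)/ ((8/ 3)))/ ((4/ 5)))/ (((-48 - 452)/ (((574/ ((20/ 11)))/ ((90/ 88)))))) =-20870927/ 2700000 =-7.73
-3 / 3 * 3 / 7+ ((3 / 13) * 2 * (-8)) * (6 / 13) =-2523 / 1183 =-2.13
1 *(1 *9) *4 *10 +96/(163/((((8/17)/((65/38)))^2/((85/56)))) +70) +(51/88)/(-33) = 2007257486948891/5575541929320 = 360.01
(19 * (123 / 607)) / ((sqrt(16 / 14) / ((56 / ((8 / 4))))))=16359 * sqrt(14) / 607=100.84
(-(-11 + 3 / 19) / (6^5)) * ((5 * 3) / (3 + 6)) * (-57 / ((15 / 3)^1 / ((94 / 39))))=-0.06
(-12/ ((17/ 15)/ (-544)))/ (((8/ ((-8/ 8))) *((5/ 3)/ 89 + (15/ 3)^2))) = -28.78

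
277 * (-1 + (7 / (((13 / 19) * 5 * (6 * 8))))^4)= -26248029837220283 / 94758543360000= -277.00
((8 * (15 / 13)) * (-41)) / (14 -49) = 10.81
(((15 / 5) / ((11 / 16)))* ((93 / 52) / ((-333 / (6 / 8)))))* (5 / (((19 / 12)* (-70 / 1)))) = 558 / 703703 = 0.00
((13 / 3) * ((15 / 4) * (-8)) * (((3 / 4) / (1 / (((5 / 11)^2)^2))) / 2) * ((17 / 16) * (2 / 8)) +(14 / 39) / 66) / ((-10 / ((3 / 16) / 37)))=240024223 / 865360404480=0.00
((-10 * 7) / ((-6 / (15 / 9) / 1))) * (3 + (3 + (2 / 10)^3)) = 5257 / 45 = 116.82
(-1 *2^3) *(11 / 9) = -88 / 9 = -9.78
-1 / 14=-0.07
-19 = -19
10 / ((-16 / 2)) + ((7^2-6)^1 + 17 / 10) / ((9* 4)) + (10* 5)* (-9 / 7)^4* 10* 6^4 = 510183357599 / 288120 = 1770732.19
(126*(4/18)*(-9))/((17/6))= -1512/17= -88.94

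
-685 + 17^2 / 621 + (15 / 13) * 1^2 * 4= -5488988 / 8073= -679.92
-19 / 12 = -1.58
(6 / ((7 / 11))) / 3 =22 / 7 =3.14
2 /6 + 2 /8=7 /12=0.58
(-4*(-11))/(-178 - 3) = -44/181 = -0.24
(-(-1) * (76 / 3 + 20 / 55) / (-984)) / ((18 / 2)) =-106 / 36531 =-0.00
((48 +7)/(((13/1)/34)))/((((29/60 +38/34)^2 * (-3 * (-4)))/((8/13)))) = 2.88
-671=-671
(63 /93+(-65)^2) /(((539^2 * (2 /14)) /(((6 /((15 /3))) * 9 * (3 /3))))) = 7073784 /6432965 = 1.10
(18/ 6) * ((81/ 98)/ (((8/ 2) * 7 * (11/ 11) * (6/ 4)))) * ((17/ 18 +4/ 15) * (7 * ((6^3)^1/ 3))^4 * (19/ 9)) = 48698786304/ 5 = 9739757260.80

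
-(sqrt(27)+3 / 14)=-3 * sqrt(3) - 3 / 14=-5.41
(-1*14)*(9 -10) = 14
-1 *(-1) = 1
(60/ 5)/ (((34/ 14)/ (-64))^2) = 2408448/ 289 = 8333.73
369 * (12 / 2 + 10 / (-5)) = 1476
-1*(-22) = 22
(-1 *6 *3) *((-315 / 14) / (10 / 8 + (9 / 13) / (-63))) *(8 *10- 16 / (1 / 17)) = -28304640 / 451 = -62759.73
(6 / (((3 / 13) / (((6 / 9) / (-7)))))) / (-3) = 52 / 63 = 0.83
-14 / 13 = -1.08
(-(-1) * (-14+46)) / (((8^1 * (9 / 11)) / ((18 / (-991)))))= -88 / 991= -0.09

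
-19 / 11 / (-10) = 0.17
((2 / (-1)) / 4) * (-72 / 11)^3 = 186624 / 1331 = 140.21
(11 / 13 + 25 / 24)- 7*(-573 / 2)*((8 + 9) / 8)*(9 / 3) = 7979057 / 624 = 12786.95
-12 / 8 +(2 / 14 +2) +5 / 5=23 / 14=1.64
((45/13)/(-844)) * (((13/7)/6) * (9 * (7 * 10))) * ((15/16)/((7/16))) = -1.71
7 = 7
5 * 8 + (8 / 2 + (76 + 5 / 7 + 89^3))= 4935628 / 7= 705089.71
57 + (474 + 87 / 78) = 13835 / 26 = 532.12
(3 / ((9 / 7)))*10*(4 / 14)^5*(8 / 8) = 320 / 7203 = 0.04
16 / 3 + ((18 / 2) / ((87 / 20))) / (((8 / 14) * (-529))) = 245141 / 46023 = 5.33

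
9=9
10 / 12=5 / 6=0.83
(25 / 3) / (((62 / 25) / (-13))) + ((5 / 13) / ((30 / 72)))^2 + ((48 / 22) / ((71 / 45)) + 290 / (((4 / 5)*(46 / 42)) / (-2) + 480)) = -25244922192727 / 618094191858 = -40.84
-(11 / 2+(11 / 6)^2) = -319 / 36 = -8.86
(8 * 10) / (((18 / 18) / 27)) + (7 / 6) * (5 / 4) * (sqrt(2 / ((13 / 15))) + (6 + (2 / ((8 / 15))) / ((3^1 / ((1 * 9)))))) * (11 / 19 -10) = 1169185 / 608 -6265 * sqrt(390) / 5928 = 1902.13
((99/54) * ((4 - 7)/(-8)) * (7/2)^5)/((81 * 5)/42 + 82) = 1294139/328448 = 3.94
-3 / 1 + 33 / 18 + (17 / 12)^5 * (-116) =-41248429 / 62208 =-663.07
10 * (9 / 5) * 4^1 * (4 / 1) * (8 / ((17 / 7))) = 16128 / 17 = 948.71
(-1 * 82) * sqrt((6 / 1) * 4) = -164 * sqrt(6) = -401.72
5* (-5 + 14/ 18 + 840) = 37610/ 9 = 4178.89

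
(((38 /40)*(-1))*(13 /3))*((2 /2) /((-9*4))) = 247 /2160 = 0.11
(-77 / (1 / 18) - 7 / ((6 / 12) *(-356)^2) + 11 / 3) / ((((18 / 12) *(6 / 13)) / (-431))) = 1472396216551 / 1710936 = 860579.37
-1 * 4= -4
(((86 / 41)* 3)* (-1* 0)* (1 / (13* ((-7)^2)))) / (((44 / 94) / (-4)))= 0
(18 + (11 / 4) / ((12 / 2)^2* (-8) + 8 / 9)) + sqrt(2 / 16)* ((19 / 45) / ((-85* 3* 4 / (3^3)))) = 185949 / 10336 - 19* sqrt(2) / 6800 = 17.99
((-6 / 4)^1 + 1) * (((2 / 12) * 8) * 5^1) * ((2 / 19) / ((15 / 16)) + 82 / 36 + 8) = -17767 / 513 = -34.63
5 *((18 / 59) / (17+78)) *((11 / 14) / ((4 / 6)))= 0.02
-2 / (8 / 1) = -1 / 4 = -0.25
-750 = -750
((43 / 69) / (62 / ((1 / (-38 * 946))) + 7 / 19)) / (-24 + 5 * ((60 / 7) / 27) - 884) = 133 / 431146244976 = 0.00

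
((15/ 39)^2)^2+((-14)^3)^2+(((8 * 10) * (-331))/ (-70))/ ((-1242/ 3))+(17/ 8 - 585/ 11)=27421403828861843/ 3641870232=7529484.05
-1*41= -41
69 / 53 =1.30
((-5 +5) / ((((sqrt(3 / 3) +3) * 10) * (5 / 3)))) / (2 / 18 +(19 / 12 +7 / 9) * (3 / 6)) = 0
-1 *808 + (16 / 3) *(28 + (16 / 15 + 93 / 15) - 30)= -35096 / 45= -779.91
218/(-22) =-109/11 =-9.91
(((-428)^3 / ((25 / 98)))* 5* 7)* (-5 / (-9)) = -53784287872 / 9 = -5976031985.78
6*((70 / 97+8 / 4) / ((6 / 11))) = 29.94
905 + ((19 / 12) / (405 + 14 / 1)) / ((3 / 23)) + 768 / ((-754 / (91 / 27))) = 43821173 / 48604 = 901.60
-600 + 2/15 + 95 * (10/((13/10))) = 25526/195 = 130.90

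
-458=-458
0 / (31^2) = 0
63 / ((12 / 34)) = 357 / 2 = 178.50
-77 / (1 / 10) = -770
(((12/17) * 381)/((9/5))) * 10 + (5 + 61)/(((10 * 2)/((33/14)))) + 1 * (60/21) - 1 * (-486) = 4737993/2380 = 1990.75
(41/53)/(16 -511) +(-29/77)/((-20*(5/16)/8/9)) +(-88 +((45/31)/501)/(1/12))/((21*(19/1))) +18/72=1577580998263/361277462700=4.37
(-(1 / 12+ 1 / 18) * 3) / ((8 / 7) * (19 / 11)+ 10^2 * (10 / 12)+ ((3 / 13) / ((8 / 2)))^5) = -7318927616 / 1498460142145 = -0.00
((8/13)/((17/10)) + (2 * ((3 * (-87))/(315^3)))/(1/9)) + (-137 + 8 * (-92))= -74417164193/85278375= -872.64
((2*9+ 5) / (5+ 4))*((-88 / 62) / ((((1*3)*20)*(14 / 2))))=-253 / 29295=-0.01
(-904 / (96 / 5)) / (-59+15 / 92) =12995 / 16239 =0.80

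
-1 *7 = -7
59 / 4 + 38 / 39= 2453 / 156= 15.72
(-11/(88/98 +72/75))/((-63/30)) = 9625/3414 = 2.82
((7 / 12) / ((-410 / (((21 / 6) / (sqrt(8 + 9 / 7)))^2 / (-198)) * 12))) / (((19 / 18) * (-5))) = -2401 / 16041168000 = -0.00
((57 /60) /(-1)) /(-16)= 0.06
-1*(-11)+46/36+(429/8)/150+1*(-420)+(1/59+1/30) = -86513587/212400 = -407.31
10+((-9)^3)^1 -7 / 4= -720.75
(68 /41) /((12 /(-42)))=-238 /41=-5.80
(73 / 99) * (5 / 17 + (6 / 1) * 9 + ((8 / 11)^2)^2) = 991579075 / 24640803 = 40.24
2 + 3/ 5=13/ 5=2.60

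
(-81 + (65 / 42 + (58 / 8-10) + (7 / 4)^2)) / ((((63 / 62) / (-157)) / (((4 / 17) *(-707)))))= -13071258097 / 6426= -2034120.46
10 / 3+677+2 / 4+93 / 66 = 22514 / 33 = 682.24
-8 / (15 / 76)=-608 / 15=-40.53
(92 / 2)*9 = 414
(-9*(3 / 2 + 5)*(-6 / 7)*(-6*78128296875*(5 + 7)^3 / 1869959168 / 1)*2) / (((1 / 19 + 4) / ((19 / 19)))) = -42204046560609375 / 3937140592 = -10719466.47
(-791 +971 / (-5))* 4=-19704 / 5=-3940.80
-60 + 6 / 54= -539 / 9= -59.89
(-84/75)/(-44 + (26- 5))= 28/575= 0.05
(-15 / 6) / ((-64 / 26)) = 65 / 64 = 1.02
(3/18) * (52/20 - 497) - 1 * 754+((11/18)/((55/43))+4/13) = -977669/1170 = -835.61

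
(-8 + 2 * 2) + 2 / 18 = -35 / 9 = -3.89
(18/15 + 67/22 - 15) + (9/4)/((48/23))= -34061/3520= -9.68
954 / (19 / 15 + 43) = 7155 / 332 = 21.55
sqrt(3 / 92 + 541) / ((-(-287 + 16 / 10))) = 0.08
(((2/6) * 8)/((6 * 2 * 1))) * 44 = 88/9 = 9.78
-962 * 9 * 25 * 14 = -3030300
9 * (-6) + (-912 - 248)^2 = 1345546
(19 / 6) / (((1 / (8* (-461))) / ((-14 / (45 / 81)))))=1471512 / 5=294302.40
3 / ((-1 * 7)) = -3 / 7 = -0.43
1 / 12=0.08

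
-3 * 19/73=-57/73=-0.78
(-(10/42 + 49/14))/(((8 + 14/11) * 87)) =-1727/372708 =-0.00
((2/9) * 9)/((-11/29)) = -58/11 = -5.27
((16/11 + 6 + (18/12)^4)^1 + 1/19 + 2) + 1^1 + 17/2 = 80489/3344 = 24.07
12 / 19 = 0.63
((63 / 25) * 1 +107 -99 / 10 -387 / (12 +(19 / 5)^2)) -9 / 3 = 2709541 / 33050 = 81.98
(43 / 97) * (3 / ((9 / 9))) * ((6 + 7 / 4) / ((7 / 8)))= 7998 / 679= 11.78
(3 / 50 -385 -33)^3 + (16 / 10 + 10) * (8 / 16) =-9125397549273 / 125000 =-73003180.39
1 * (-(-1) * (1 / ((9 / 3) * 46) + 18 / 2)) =1243 / 138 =9.01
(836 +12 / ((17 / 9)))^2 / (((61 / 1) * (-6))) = -102531200 / 52887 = -1938.68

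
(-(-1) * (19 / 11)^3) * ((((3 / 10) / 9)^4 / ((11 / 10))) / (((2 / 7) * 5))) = 48013 / 11859210000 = 0.00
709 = 709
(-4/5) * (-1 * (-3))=-12/5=-2.40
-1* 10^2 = -100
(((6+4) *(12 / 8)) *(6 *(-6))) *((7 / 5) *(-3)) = 2268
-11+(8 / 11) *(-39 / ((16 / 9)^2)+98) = 18057 / 352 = 51.30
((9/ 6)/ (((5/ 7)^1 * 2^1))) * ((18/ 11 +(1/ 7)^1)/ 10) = 411/ 2200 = 0.19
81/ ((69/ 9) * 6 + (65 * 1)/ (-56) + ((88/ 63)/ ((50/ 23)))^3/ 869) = 200006344125000/ 110718551410609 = 1.81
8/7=1.14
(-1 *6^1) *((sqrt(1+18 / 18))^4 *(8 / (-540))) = 16 / 45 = 0.36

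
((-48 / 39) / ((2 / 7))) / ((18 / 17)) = -476 / 117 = -4.07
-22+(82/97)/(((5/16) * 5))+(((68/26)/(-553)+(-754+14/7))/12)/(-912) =-680175565493/31798384800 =-21.39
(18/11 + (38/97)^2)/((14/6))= 555738/724493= 0.77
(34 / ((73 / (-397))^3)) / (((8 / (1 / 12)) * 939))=-1063703141 / 17533774224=-0.06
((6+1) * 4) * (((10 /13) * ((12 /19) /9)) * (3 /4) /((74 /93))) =13020 /9139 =1.42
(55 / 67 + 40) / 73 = 2735 / 4891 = 0.56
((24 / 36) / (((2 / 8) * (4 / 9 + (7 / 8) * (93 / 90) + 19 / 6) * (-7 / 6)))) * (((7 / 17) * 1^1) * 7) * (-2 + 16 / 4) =-161280 / 55267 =-2.92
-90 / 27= -10 / 3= -3.33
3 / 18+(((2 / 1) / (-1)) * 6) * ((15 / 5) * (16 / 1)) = -3455 / 6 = -575.83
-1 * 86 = -86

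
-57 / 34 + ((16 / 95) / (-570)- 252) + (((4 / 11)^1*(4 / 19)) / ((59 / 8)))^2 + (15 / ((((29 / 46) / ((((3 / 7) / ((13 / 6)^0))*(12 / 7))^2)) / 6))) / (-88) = -6872329599816206263 / 26997710367115950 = -254.55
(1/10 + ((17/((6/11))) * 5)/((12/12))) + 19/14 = 33031/210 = 157.29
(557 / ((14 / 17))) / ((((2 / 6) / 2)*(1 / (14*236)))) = 13408104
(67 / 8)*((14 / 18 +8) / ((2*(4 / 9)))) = 5293 / 64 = 82.70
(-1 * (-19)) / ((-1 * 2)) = -19 / 2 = -9.50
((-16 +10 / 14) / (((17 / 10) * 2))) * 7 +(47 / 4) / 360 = -769601 / 24480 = -31.44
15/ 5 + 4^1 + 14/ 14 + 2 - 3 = 7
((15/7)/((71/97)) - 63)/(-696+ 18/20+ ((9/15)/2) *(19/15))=93300/1078987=0.09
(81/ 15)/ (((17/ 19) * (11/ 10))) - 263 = -48155/ 187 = -257.51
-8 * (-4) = 32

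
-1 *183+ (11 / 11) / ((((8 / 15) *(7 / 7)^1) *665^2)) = -129483477 / 707560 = -183.00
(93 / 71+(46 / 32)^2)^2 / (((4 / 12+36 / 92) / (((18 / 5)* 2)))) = 2338629295869 / 20647936000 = 113.26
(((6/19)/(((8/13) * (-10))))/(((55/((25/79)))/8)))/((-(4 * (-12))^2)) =13/12680448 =0.00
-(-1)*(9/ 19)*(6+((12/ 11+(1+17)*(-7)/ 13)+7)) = 5661/ 2717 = 2.08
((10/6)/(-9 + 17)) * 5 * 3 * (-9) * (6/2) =-84.38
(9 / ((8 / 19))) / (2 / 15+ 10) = 135 / 64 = 2.11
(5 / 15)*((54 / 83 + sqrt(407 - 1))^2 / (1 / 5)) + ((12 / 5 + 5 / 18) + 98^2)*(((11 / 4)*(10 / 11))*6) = 180*sqrt(406) / 83 + 5984234789 / 41334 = 144821.24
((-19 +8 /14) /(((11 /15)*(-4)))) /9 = 215 /308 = 0.70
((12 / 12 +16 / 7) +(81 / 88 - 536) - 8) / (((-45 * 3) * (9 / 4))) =332513 / 187110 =1.78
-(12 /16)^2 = -9 /16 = -0.56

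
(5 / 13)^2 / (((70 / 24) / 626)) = 37560 / 1183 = 31.75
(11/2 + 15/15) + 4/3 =47/6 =7.83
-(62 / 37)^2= -3844 / 1369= -2.81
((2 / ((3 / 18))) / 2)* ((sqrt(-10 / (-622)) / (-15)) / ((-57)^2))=-2* sqrt(1555) / 5052195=-0.00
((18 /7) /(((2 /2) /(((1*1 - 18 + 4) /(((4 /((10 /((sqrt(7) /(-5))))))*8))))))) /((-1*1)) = -2925*sqrt(7) /392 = -19.74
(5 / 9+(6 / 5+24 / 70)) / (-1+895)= 661 / 281610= 0.00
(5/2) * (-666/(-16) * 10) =8325/8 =1040.62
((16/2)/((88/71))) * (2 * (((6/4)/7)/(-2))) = -213/154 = -1.38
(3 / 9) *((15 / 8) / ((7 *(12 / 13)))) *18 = 195 / 112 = 1.74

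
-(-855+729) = 126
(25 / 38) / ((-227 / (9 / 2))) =-225 / 17252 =-0.01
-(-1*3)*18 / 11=54 / 11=4.91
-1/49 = -0.02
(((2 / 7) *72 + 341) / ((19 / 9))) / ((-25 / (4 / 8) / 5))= -22779 / 1330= -17.13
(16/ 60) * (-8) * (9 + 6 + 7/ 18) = -4432/ 135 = -32.83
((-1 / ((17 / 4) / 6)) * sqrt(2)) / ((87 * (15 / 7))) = -56 * sqrt(2) / 7395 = -0.01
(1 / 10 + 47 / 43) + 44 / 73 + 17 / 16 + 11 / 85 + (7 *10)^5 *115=825122185732754503 / 4269040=193280500002.99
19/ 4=4.75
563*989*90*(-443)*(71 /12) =-262698758565 /2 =-131349379282.50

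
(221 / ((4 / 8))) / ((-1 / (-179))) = 79118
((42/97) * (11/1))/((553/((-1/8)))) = -33/30652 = -0.00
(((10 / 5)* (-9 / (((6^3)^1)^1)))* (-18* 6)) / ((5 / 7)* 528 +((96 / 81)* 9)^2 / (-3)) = 1701 / 64112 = 0.03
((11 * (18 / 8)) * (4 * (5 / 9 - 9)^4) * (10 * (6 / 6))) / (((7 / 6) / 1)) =7339678720 / 1701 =4314919.88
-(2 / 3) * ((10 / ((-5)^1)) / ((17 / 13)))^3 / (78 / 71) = 95992 / 44217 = 2.17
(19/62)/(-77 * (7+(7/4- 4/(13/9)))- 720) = -494/1902997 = -0.00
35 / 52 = 0.67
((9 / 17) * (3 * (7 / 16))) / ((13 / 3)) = 0.16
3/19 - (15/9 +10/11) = -1516/627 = -2.42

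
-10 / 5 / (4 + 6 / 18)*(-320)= 1920 / 13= 147.69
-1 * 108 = -108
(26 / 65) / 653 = 2 / 3265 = 0.00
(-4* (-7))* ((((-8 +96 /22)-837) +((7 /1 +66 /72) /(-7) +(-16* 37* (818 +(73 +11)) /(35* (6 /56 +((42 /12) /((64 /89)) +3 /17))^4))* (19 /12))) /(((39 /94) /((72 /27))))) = -38442551508069803780599282064 /243823377167625603354435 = -157665.57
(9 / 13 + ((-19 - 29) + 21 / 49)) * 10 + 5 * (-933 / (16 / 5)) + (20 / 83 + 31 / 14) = -33218499 / 17264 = -1924.15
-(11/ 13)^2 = -121/ 169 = -0.72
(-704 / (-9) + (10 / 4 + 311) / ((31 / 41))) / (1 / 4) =550022 / 279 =1971.41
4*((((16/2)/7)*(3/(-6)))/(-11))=16/77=0.21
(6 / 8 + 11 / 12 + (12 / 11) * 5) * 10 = 2350 / 33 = 71.21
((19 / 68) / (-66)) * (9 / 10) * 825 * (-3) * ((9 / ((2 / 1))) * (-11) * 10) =-1269675 / 272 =-4667.92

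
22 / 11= 2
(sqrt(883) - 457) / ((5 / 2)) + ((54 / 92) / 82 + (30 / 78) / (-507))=-22722388843 / 124306260 + 2*sqrt(883) / 5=-170.91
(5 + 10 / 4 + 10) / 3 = 35 / 6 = 5.83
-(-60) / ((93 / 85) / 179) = 304300 / 31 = 9816.13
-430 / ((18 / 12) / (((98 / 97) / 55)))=-16856 / 3201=-5.27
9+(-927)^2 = 859338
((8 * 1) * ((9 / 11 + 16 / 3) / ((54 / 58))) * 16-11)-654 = 161021 / 891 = 180.72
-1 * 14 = -14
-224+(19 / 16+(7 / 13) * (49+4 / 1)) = -40409 / 208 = -194.27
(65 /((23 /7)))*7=3185 /23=138.48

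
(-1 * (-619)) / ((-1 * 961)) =-619 / 961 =-0.64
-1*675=-675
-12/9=-4/3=-1.33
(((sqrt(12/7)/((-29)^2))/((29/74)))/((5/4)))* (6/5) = 0.00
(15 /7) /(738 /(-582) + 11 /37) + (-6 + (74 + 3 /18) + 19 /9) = 14940895 /219492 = 68.07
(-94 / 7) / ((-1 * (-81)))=-94 / 567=-0.17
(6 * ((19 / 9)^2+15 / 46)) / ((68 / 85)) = 89105 / 2484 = 35.87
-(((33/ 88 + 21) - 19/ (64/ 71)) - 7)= 429/ 64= 6.70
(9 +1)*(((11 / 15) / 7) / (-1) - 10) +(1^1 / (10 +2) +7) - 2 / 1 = -2687 / 28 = -95.96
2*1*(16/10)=16/5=3.20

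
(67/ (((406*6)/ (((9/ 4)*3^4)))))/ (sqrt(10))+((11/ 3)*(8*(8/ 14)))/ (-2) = -176/ 21+16281*sqrt(10)/ 32480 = -6.80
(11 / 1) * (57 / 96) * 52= 2717 / 8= 339.62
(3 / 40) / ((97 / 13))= 39 / 3880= 0.01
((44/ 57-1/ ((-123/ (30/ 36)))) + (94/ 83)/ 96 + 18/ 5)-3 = 64732099/ 46553040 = 1.39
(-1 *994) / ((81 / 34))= -33796 / 81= -417.23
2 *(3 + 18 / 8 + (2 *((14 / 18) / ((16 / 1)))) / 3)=1141 / 108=10.56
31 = 31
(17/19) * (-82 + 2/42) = -29257/399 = -73.33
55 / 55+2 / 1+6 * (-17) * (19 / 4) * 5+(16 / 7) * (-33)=-2494.93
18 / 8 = 9 / 4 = 2.25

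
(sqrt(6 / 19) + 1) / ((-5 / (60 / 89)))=-12 / 89 -12* sqrt(114) / 1691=-0.21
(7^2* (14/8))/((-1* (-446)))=343/1784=0.19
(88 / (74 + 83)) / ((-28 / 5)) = -110 / 1099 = -0.10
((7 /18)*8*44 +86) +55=2501 /9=277.89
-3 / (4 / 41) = -123 / 4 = -30.75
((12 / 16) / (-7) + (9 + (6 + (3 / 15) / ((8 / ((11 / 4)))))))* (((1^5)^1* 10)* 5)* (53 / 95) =888121 / 2128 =417.35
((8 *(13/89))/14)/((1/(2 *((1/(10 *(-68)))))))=-13/52955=-0.00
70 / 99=0.71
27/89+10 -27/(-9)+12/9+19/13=55877/3471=16.10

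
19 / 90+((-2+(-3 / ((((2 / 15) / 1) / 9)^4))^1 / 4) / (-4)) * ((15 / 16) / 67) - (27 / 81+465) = 666861103049 / 12349440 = 53999.30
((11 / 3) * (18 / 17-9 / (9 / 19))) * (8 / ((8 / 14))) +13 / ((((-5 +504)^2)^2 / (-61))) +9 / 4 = -11620382757007193 / 12648305592204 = -918.73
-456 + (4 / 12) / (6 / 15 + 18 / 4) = -67022 / 147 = -455.93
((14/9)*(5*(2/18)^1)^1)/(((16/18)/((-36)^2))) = 1260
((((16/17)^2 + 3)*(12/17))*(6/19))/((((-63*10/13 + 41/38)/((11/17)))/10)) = -231248160/1954976047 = -0.12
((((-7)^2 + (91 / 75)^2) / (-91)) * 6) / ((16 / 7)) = -141953 / 97500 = -1.46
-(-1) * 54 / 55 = 54 / 55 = 0.98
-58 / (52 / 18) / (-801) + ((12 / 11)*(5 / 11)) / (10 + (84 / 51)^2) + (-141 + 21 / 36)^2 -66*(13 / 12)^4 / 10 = 175162069933889261 / 8887950339840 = 19707.81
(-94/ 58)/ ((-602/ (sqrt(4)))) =0.01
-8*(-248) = 1984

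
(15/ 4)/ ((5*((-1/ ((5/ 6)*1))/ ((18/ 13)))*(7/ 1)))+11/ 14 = 241/ 364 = 0.66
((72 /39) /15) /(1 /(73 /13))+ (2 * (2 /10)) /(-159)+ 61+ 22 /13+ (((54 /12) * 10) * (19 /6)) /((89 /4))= 834465677 /11957595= 69.79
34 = 34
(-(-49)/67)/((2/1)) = 49/134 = 0.37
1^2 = 1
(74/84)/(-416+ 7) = -37/17178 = -0.00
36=36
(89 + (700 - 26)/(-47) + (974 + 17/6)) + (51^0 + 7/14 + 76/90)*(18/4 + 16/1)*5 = 2185723/1692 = 1291.80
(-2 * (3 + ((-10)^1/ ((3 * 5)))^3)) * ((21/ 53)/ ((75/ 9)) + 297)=-1606.26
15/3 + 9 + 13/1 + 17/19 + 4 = 606/19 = 31.89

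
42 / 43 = 0.98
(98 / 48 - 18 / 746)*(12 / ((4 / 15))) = 270915 / 2984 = 90.79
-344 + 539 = 195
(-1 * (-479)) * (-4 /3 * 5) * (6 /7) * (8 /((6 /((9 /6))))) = -38320 /7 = -5474.29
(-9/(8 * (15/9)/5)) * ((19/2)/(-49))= 513/784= 0.65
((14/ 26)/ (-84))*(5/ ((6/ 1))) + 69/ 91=0.75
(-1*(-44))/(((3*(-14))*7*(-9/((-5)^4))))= 13750/1323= 10.39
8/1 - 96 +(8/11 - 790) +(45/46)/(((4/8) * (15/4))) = -221818/253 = -876.75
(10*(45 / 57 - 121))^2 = 521665600 / 361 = 1445057.06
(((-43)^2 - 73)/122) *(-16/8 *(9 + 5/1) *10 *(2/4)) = -124320/61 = -2038.03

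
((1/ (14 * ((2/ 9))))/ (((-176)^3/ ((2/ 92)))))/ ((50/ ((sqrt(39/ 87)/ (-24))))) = 3 * sqrt(377)/ 81453894860800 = 0.00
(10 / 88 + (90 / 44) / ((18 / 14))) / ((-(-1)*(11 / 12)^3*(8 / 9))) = 36450 / 14641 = 2.49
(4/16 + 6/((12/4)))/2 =9/8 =1.12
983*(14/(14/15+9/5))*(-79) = -397755.37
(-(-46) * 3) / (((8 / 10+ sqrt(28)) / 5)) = 113.27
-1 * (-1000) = 1000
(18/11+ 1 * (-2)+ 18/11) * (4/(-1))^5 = -14336/11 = -1303.27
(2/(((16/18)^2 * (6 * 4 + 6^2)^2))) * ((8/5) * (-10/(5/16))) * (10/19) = -9/475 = -0.02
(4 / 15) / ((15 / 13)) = 52 / 225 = 0.23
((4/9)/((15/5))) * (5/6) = 10/81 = 0.12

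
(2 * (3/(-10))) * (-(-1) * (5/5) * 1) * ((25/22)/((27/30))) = -25/33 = -0.76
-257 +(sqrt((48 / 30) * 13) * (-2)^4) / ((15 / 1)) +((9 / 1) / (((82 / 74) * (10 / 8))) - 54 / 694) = -17825026 / 71135 +32 * sqrt(130) / 75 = -245.72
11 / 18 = 0.61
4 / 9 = 0.44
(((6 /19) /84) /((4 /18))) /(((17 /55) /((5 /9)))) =275 /9044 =0.03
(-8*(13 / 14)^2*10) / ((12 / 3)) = -845 / 49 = -17.24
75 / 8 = 9.38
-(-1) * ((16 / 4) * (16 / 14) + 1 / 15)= 487 / 105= 4.64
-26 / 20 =-13 / 10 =-1.30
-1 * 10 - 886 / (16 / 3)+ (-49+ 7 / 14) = -1797 / 8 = -224.62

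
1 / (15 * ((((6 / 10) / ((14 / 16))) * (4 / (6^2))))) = 7 / 8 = 0.88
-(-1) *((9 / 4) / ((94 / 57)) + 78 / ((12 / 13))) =32285 / 376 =85.86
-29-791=-820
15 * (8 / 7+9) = 1065 / 7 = 152.14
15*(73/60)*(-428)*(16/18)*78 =-1624688/3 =-541562.67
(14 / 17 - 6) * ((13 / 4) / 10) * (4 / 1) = -6.73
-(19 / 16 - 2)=13 / 16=0.81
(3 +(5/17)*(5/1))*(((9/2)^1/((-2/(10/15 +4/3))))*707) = -241794/17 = -14223.18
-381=-381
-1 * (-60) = 60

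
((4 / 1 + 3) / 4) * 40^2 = 2800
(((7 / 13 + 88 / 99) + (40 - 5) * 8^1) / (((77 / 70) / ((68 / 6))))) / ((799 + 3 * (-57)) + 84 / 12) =2239036 / 490347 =4.57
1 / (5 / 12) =12 / 5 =2.40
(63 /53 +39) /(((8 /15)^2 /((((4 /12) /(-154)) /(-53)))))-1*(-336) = 4651244547 /13842752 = 336.01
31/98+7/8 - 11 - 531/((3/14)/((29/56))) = -506879/392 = -1293.06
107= 107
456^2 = 207936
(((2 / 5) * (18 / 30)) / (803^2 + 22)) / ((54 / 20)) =4 / 29017395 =0.00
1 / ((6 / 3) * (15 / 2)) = 1 / 15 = 0.07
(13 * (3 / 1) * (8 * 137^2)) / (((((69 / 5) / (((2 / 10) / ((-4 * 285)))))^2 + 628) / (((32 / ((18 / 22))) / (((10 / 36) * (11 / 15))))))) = 21621888 / 118988389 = 0.18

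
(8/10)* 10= 8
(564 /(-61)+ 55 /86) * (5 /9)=-225745 /47214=-4.78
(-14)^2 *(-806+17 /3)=-470596 /3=-156865.33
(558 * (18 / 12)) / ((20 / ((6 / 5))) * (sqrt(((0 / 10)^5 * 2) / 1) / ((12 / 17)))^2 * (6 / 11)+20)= 837 / 20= 41.85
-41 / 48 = -0.85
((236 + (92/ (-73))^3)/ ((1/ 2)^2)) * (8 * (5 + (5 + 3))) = 37868198784/ 389017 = 97343.30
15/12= 1.25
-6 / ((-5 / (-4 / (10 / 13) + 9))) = 114 / 25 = 4.56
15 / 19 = 0.79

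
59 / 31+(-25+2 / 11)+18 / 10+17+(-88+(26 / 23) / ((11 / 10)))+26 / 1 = -2552398 / 39215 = -65.09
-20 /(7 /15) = -42.86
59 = 59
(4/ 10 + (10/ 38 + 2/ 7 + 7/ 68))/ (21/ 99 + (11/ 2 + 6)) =0.09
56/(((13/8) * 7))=64/13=4.92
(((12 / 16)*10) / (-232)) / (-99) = 5 / 15312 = 0.00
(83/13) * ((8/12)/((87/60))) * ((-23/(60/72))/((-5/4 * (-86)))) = -61088/81055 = -0.75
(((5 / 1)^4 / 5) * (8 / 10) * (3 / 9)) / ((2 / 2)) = 100 / 3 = 33.33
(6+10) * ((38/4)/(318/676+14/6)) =154128/2843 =54.21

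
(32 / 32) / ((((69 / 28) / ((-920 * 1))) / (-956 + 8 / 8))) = 1069600 / 3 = 356533.33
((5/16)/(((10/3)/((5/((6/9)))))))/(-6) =-15/128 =-0.12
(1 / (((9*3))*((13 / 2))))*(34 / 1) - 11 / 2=-3725 / 702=-5.31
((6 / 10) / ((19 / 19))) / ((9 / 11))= 11 / 15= 0.73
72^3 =373248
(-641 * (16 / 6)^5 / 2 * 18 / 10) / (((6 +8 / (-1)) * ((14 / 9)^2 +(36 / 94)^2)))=4349856768 / 287005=15156.03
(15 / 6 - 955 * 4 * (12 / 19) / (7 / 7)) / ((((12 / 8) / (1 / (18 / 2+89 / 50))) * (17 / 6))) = -9158500 / 174097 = -52.61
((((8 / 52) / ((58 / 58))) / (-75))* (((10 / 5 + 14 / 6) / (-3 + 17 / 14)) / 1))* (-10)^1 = -56 / 1125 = -0.05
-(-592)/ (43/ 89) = 52688/ 43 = 1225.30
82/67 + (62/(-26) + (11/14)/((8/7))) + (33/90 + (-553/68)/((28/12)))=-12764329/3553680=-3.59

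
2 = 2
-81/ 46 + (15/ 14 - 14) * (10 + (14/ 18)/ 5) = -964003/ 7245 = -133.06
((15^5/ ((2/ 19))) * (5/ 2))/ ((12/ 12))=18035156.25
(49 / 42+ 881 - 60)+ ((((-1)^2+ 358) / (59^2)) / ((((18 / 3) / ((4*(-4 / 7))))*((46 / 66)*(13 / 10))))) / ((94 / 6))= 1689198795223 / 2054576706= 822.16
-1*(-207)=207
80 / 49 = 1.63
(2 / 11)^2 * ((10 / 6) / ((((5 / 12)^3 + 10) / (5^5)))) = 7200000 / 421201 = 17.09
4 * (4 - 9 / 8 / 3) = 14.50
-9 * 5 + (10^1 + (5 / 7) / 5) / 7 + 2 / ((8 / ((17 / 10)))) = -84527 / 1960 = -43.13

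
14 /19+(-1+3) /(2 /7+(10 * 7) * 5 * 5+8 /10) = 429681 /582236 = 0.74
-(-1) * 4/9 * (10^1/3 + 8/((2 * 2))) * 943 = 60352/27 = 2235.26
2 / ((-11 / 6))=-12 / 11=-1.09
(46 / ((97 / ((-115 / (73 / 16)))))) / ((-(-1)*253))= -3680 / 77891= -0.05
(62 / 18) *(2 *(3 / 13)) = 62 / 39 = 1.59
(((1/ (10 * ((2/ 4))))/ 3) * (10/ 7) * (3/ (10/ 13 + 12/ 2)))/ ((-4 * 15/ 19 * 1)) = -247/ 18480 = -0.01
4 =4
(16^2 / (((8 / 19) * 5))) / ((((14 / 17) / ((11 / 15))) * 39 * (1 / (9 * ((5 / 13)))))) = 56848 / 5915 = 9.61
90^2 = 8100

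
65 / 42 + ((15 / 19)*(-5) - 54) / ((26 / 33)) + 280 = 1078891 / 5187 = 208.00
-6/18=-0.33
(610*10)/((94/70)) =213500/47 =4542.55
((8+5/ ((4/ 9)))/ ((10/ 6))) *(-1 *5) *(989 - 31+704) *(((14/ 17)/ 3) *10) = -4479090/ 17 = -263475.88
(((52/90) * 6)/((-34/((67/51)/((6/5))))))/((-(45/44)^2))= 1686256/15801075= 0.11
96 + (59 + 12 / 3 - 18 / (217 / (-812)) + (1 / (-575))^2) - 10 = 2217501906 / 10249375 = 216.35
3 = 3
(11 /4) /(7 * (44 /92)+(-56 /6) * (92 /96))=-2277 /4634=-0.49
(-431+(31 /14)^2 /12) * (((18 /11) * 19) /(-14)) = 57726807 /60368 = 956.25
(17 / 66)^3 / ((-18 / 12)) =-0.01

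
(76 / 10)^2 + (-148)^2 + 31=549819 / 25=21992.76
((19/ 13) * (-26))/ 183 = -0.21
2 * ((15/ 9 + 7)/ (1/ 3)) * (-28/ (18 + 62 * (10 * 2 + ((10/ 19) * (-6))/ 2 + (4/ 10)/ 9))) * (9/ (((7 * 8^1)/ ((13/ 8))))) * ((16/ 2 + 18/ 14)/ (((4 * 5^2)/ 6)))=-10143549/ 55677776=-0.18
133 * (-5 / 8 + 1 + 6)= 6783 / 8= 847.88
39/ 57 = 13/ 19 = 0.68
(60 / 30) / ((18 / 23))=23 / 9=2.56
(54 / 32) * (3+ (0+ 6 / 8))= 405 / 64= 6.33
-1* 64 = -64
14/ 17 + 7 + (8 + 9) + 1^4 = 439/ 17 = 25.82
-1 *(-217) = 217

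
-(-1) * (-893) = -893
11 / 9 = 1.22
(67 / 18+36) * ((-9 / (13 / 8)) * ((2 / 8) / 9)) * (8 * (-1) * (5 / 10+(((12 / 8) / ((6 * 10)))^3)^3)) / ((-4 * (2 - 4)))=480597333333337 / 157286400000000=3.06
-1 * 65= -65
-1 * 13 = -13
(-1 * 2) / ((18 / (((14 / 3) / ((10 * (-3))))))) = 7 / 405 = 0.02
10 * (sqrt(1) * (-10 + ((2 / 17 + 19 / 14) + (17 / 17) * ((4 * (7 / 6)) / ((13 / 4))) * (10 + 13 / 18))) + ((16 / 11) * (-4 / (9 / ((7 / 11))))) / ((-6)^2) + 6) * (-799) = -91638587225 / 891891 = -102746.40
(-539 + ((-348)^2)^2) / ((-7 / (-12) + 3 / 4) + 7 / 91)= 10399653687.33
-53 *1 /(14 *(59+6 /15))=-0.06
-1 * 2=-2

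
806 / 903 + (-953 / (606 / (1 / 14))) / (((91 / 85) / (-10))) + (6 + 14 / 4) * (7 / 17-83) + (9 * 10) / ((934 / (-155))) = -35034869610751 / 43926344098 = -797.58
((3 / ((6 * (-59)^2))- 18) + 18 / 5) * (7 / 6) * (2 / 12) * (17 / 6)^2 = -1014046957 / 45113760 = -22.48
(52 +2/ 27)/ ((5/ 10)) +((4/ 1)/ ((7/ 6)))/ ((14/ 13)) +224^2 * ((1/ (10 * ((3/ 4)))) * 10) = 88652464/ 1323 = 67008.67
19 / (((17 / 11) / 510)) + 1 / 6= 37621 / 6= 6270.17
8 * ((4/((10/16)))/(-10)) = -128/25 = -5.12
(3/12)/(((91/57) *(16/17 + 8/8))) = 323/4004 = 0.08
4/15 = 0.27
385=385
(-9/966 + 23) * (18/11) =6057/161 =37.62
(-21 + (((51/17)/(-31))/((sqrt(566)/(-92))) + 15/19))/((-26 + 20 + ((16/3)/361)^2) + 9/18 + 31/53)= 2512698624/611048033 - 17157020292 * sqrt(566)/5360724393509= 4.04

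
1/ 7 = 0.14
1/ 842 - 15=-12629/ 842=-15.00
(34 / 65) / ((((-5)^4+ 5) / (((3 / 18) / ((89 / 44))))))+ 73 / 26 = 30699073 / 10933650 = 2.81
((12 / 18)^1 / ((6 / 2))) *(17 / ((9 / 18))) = 68 / 9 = 7.56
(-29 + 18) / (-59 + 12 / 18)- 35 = -6092 / 175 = -34.81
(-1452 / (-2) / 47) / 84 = 121 / 658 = 0.18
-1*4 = -4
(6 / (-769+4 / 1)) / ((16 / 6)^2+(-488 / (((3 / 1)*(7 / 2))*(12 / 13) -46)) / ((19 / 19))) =-354 / 927605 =-0.00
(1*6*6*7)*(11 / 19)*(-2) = -5544 / 19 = -291.79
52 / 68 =13 / 17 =0.76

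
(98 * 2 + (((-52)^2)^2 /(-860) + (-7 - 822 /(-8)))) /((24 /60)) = -7060711 /344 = -20525.32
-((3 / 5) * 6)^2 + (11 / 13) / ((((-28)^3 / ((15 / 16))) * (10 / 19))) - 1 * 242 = -58207587643 / 228300800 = -254.96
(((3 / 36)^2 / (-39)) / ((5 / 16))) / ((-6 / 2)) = 1 / 5265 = 0.00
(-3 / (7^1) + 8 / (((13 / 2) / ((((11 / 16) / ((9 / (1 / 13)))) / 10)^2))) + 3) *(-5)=-5125162447 / 398623680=-12.86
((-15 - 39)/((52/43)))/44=-1161/1144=-1.01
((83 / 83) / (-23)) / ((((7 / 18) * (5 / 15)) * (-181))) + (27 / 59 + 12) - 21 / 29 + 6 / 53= 31310898336 / 2642593303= 11.85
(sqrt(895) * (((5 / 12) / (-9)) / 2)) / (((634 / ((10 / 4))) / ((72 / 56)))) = -25 * sqrt(895) / 213024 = -0.00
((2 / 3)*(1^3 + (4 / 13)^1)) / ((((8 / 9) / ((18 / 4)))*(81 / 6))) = 17 / 52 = 0.33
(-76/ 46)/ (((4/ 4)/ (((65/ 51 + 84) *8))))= -1322096/ 1173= -1127.11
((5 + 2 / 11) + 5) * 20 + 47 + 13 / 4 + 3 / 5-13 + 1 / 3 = 159601 / 660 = 241.82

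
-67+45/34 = -2233/34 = -65.68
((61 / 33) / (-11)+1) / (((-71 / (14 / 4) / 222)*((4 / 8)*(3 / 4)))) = -625744 / 25773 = -24.28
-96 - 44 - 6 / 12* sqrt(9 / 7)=-140 - 3* sqrt(7) / 14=-140.57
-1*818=-818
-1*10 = -10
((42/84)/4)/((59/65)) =65/472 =0.14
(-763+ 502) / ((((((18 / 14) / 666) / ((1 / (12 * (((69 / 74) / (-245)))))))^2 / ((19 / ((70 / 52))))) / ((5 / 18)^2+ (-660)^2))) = -159219043303392229509625 / 771282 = -206434278646969888.46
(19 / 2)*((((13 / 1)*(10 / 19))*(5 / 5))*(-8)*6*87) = -271440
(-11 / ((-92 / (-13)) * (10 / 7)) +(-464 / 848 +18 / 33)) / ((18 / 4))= -584503 / 2413620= -0.24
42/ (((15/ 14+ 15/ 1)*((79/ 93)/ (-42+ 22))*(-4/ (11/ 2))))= 33418/ 395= 84.60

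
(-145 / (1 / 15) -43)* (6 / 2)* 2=-13308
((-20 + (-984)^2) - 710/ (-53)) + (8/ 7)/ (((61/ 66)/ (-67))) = 21910577158/ 22631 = 968166.55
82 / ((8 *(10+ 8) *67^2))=41 / 323208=0.00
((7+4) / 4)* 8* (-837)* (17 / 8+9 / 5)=-1445499 / 20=-72274.95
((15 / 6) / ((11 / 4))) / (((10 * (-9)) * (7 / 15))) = -5 / 231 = -0.02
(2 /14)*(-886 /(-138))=443 /483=0.92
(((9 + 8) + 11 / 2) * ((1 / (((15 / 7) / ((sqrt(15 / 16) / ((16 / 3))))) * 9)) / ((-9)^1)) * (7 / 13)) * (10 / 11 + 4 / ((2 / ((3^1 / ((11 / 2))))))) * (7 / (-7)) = 49 * sqrt(15) / 7488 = 0.03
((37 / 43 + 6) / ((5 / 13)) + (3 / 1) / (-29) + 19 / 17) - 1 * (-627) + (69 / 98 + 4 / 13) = 17470174207 / 27007526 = 646.86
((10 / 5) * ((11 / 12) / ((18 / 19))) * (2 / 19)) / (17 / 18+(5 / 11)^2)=1331 / 7521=0.18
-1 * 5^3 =-125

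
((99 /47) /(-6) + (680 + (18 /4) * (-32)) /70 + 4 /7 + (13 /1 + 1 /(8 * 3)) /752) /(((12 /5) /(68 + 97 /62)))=228.83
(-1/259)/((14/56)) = -4/259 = -0.02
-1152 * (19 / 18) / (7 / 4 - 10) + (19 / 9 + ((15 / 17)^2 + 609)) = 21723863 / 28611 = 759.28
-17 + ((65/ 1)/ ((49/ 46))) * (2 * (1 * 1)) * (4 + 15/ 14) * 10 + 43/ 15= 31770784/ 5145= 6175.08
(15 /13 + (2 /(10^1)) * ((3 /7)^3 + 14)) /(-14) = -44251 /156065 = -0.28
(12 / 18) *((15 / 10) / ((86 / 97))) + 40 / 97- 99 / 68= 23937 / 283628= 0.08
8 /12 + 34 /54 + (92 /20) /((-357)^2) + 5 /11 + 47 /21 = 83884454 /21029085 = 3.99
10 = 10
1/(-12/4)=-0.33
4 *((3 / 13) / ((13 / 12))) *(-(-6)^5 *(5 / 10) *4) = 2239488 / 169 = 13251.41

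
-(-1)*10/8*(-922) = -2305/2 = -1152.50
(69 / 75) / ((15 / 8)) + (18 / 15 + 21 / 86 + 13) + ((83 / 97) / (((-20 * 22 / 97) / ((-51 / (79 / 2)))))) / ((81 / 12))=1258692593 / 84075750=14.97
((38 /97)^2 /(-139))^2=2085136 /1710474238201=0.00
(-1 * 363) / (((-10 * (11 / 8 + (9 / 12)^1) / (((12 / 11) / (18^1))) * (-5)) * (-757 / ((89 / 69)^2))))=697048 / 1531732725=0.00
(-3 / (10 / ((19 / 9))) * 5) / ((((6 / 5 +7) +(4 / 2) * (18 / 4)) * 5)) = -19 / 516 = -0.04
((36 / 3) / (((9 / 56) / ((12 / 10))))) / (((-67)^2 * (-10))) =-224 / 112225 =-0.00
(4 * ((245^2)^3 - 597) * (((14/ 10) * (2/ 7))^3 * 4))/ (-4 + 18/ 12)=-55365148803847168/ 625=-88584238086155.47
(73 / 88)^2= 5329 / 7744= 0.69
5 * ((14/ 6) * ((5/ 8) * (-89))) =-15575/ 24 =-648.96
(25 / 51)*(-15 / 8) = -125 / 136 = -0.92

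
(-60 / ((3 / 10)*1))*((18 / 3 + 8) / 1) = -2800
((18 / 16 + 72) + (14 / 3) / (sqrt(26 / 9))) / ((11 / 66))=42* sqrt(26) / 13 + 1755 / 4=455.22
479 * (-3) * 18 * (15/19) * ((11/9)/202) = -123.56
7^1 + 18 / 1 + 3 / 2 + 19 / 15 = 833 / 30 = 27.77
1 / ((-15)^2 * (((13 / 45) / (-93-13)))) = -106 / 65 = -1.63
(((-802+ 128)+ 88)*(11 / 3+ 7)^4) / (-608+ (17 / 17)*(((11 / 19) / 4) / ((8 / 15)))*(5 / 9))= 373595045888 / 29935359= 12480.06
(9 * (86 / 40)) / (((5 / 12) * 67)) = 0.69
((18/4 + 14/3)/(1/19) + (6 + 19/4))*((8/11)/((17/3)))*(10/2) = 22190/187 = 118.66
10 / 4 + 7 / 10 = 3.20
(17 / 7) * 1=17 / 7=2.43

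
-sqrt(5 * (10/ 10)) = -sqrt(5) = -2.24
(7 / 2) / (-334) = -0.01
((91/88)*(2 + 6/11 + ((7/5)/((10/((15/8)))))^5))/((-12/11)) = -8353374585101/3460300800000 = -2.41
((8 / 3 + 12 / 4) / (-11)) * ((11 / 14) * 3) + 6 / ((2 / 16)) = 655 / 14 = 46.79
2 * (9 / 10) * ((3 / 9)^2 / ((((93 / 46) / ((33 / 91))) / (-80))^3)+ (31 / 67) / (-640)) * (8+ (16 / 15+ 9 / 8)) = -3478593663900374985437 / 577584174830208000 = -6022.66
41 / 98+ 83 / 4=4149 / 196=21.17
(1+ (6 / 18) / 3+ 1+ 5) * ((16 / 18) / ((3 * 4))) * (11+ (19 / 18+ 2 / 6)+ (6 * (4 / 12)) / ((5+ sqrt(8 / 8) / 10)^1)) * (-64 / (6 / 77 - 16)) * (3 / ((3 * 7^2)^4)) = 0.00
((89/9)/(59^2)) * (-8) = -712/31329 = -0.02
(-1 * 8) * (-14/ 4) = 28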